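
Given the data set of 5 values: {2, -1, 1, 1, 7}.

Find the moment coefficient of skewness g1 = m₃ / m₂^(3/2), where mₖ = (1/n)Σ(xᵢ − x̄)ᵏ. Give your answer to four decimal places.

0.9938

x̄ = (2 - 1 + 1 + 1 + 7) / 5 = 2.0000
deviations (xᵢ − x̄): 0.0000, -3.0000, -1.0000, -1.0000, 5.0000
Σ(xᵢ − x̄)² = 36.0000 ⇒ m₂ = 36.0000/5 = 7.20000
Σ(xᵢ − x̄)³ = 96.0000 ⇒ m₃ = 96.0000/5 = 19.20000
m₂^(3/2) = 7.20000^(1.5) = 19.31963
g1 = m₃ / m₂^(3/2) = 19.20000 / 19.31963 ≈ 0.9938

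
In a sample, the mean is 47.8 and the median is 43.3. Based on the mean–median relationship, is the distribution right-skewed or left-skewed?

right-skewed

mean − median = 47.8 − 43.3 = 4.5
mean > median ⇒ the longer tail is on the right ⇒ right-skewed (positively skewed).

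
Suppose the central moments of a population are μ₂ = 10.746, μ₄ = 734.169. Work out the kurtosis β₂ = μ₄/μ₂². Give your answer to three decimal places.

μ₂² = 10.746² = 115.47652
μ₄/μ₂² = 734.169 / 115.47652 = 6.35773
β₂ ≈ 6.358

6.358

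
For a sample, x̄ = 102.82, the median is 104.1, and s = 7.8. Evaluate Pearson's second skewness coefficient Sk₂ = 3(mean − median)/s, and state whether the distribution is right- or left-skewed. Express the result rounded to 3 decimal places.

Sk₂ = 3(102.82 − 104.1) / 7.8 = 3 × -1.2800 / 7.8
    = -3.8400 / 7.8 ≈ -0.492
Sk₂ < 0 ⇒ mean < median ⇒ left-skewed (negative skew).

-0.492, left-skewed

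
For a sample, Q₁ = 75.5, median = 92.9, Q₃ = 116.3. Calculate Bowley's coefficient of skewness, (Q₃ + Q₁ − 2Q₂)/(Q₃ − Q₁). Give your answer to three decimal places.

numerator: Q₃ + Q₁ − 2Q₂ = 116.3 + 75.5 − 2×92.9 = 6.0000
denominator: Q₃ − Q₁ = 116.3 − 75.5 = 40.8000
Bowley skewness = 6.0000 / 40.8000 ≈ 0.147

0.147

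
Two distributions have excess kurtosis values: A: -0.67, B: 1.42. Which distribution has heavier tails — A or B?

Higher excess kurtosis ⇒ heavier tails relative to the normal distribution.
-0.67 vs 1.42: the larger is 1.42, so B has heavier tails. (B is leptokurtic — heavier-than-normal tails; the other is platykurtic.)

B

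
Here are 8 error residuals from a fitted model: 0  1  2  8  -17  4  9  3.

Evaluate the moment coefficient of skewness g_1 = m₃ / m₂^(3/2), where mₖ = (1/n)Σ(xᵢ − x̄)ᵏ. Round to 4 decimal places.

x̄ = (0 + 1 + 2 + 8 - 17 + 4 + 9 + 3) / 8 = 1.2500
deviations (xᵢ − x̄): -1.2500, -0.2500, 0.7500, 6.7500, -18.2500, 2.7500, 7.7500, 1.7500
Σ(xᵢ − x̄)² = 451.5000 ⇒ m₂ = 451.5000/8 = 56.43750
Σ(xᵢ − x̄)³ = -5280.7500 ⇒ m₃ = -5280.7500/8 = -660.09375
m₂^(3/2) = 56.43750^(1.5) = 423.98613
g_1 = m₃ / m₂^(3/2) = -660.09375 / 423.98613 ≈ -1.5569

-1.5569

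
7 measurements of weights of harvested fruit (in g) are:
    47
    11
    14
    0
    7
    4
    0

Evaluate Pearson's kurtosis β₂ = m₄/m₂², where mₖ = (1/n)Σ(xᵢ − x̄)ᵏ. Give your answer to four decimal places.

x̄ = 11.8571
Σ(xᵢ − x̄)² = 1606.8571 ⇒ m₂ = 229.55102
Σ(xᵢ − x̄)⁴ = 1569196.9096 ⇒ m₄ = 224170.98709
m₂² = 52693.67097
β₂ = m₄/m₂² = 224170.98709 / 52693.67097 ≈ 4.2542

4.2542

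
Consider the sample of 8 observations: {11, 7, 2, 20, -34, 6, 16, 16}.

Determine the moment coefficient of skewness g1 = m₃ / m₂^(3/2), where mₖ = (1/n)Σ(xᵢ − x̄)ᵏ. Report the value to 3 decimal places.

x̄ = (11 + 7 + 2 + 20 - 34 + 6 + 16 + 16) / 8 = 5.5000
deviations (xᵢ − x̄): 5.5000, 1.5000, -3.5000, 14.5000, -39.5000, 0.5000, 10.5000, 10.5000
Σ(xᵢ − x̄)² = 2036.0000 ⇒ m₂ = 2036.0000/8 = 254.50000
Σ(xᵢ − x̄)³ = -56139.0000 ⇒ m₃ = -56139.0000/8 = -7017.37500
m₂^(3/2) = 254.50000^(1.5) = 4060.05279
g1 = m₃ / m₂^(3/2) = -7017.37500 / 4060.05279 ≈ -1.728

-1.728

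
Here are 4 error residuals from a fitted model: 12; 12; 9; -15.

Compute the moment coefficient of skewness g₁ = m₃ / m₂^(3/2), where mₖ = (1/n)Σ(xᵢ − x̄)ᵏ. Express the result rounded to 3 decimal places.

x̄ = (12 + 12 + 9 - 15) / 4 = 4.5000
deviations (xᵢ − x̄): 7.5000, 7.5000, 4.5000, -19.5000
Σ(xᵢ − x̄)² = 513.0000 ⇒ m₂ = 513.0000/4 = 128.25000
Σ(xᵢ − x̄)³ = -6480.0000 ⇒ m₃ = -6480.0000/4 = -1620.00000
m₂^(3/2) = 128.25000^(1.5) = 1452.39940
g₁ = m₃ / m₂^(3/2) = -1620.00000 / 1452.39940 ≈ -1.115

-1.115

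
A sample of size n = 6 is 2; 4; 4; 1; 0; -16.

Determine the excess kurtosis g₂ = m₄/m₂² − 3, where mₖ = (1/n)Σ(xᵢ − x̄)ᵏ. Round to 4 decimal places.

0.8895

x̄ = -0.8333
Σ(xᵢ − x̄)² = 288.8333 ⇒ m₂ = 48.13889
Σ(xᵢ − x̄)⁴ = 54080.4861 ⇒ m₄ = 9013.41435
m₂² = 2317.35262
g₂ = m₄/m₂² − 3 = 3.88953 − 3 ≈ 0.8895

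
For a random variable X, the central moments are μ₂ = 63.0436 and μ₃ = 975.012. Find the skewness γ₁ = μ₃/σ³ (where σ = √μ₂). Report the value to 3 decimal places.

1.948

σ = √μ₂ = √63.0436 = 7.94000
σ³ = μ₂^(3/2) = 500.56618
γ₁ = μ₃/σ³ = 975.012 / 500.56618 ≈ 1.948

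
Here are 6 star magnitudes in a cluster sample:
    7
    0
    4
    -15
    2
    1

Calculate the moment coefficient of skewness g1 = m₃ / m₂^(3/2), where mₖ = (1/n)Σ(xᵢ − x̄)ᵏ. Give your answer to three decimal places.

x̄ = (7 + 0 + 4 - 15 + 2 + 1) / 6 = -0.1667
deviations (xᵢ − x̄): 7.1667, 0.1667, 4.1667, -14.8333, 2.1667, 1.1667
Σ(xᵢ − x̄)² = 294.8333 ⇒ m₂ = 294.8333/6 = 49.13889
Σ(xᵢ − x̄)³ = -2811.5556 ⇒ m₃ = -2811.5556/6 = -468.59259
m₂^(3/2) = 49.13889^(1.5) = 344.45937
g1 = m₃ / m₂^(3/2) = -468.59259 / 344.45937 ≈ -1.360

-1.360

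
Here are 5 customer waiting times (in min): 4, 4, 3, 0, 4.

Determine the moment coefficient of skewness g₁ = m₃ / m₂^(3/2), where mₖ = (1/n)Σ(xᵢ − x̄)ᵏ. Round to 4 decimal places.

-1.2910

x̄ = (4 + 4 + 3 + 0 + 4) / 5 = 3.0000
deviations (xᵢ − x̄): 1.0000, 1.0000, 0.0000, -3.0000, 1.0000
Σ(xᵢ − x̄)² = 12.0000 ⇒ m₂ = 12.0000/5 = 2.40000
Σ(xᵢ − x̄)³ = -24.0000 ⇒ m₃ = -24.0000/5 = -4.80000
m₂^(3/2) = 2.40000^(1.5) = 3.71806
g₁ = m₃ / m₂^(3/2) = -4.80000 / 3.71806 ≈ -1.2910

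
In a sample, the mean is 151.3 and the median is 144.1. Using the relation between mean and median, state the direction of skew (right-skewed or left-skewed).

mean − median = 151.3 − 144.1 = 7.2
mean > median ⇒ the longer tail is on the right ⇒ right-skewed (positively skewed).

right-skewed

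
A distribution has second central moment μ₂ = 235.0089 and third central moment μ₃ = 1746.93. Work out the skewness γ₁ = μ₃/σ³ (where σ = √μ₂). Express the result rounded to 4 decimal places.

σ = √μ₂ = √235.0089 = 15.33000
σ³ = μ₂^(3/2) = 3602.68644
γ₁ = μ₃/σ³ = 1746.93 / 3602.68644 ≈ 0.4849

0.4849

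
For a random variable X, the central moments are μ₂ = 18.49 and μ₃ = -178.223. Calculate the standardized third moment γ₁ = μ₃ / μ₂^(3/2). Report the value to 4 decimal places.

-2.2416

σ = √μ₂ = √18.49 = 4.30000
σ³ = μ₂^(3/2) = 79.50700
γ₁ = μ₃/σ³ = -178.223 / 79.50700 ≈ -2.2416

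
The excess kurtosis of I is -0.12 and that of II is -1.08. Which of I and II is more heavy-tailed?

Higher excess kurtosis ⇒ heavier tails relative to the normal distribution.
-0.12 vs -1.08: the larger is -0.12, so I has heavier tails.

I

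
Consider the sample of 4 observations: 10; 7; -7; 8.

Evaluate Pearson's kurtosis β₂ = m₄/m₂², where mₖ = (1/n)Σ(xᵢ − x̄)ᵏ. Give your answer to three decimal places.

x̄ = 4.5000
Σ(xᵢ − x̄)² = 181.0000 ⇒ m₂ = 45.25000
Σ(xᵢ − x̄)⁴ = 18594.2500 ⇒ m₄ = 4648.56250
m₂² = 2047.56250
β₂ = m₄/m₂² = 4648.56250 / 2047.56250 ≈ 2.270

2.270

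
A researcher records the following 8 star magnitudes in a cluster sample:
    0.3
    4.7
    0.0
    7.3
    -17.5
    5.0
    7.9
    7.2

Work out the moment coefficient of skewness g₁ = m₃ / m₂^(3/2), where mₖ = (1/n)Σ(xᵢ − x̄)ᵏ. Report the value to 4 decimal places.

x̄ = (0.3 + 4.7 + 0.0 + 7.3 - 17.5 + 5.0 + 7.9 + 7.2) / 8 = 1.8625
deviations (xᵢ − x̄): -1.5625, 2.8375, -1.8625, 5.4375, -19.3625, 3.1375, 6.0375, 5.3375
Σ(xᵢ − x̄)² = 493.2188 ⇒ m₂ = 493.2188/8 = 61.65234
Σ(xᵢ − x̄)³ = -6682.7675 ⇒ m₃ = -6682.7675/8 = -835.34593
m₂^(3/2) = 61.65234^(1.5) = 484.08808
g₁ = m₃ / m₂^(3/2) = -835.34593 / 484.08808 ≈ -1.7256

-1.7256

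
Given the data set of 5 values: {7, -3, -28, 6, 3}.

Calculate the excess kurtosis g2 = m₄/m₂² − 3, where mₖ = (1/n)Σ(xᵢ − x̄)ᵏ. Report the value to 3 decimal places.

x̄ = -3.0000
Σ(xᵢ − x̄)² = 842.0000 ⇒ m₂ = 168.40000
Σ(xᵢ − x̄)⁴ = 408482.0000 ⇒ m₄ = 81696.40000
m₂² = 28358.56000
g2 = m₄/m₂² − 3 = 2.88084 − 3 ≈ -0.119

-0.119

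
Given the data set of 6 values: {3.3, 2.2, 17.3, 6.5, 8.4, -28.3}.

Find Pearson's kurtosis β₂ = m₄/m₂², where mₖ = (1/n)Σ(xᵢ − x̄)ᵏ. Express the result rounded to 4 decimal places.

x̄ = 1.5667
Σ(xᵢ − x̄)² = 1213.9933 ⇒ m₂ = 202.33222
Σ(xᵢ − x̄)⁴ = 859752.5534 ⇒ m₄ = 143292.09224
m₂² = 40938.32815
β₂ = m₄/m₂² = 143292.09224 / 40938.32815 ≈ 3.5002

3.5002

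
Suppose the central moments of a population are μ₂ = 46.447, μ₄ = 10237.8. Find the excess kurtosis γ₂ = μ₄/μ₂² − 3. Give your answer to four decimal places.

μ₂² = 46.447² = 2157.32381
μ₄/μ₂² = 10237.8 / 2157.32381 = 4.74560
γ₂ = 4.74560 − 3 ≈ 1.7456

1.7456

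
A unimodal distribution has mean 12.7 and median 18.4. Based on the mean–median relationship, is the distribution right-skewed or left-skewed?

left-skewed

mean − median = 12.7 − 18.4 = -5.7
mean < median ⇒ the longer tail is on the left ⇒ left-skewed (negatively skewed).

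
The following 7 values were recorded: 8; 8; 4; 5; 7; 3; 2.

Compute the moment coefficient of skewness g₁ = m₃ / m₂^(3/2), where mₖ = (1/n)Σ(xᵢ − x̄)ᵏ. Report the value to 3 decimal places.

x̄ = (8 + 8 + 4 + 5 + 7 + 3 + 2) / 7 = 5.2857
deviations (xᵢ − x̄): 2.7143, 2.7143, -1.2857, -0.2857, 1.7143, -2.2857, -3.2857
Σ(xᵢ − x̄)² = 35.4286 ⇒ m₂ = 35.4286/7 = 5.06122
Σ(xᵢ − x̄)³ = -4.5306 ⇒ m₃ = -4.5306/7 = -0.64723
m₂^(3/2) = 5.06122^(1.5) = 11.38632
g₁ = m₃ / m₂^(3/2) = -0.64723 / 11.38632 ≈ -0.057

-0.057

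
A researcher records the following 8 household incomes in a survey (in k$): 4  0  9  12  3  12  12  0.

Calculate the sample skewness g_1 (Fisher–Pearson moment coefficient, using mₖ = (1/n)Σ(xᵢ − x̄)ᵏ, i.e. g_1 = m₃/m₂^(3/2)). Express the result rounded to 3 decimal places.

x̄ = (4 + 0 + 9 + 12 + 3 + 12 + 12 + 0) / 8 = 6.5000
deviations (xᵢ − x̄): -2.5000, -6.5000, 2.5000, 5.5000, -3.5000, 5.5000, 5.5000, -6.5000
Σ(xᵢ − x̄)² = 200.0000 ⇒ m₂ = 200.0000/8 = 25.00000
Σ(xᵢ − x̄)³ = -93.0000 ⇒ m₃ = -93.0000/8 = -11.62500
m₂^(3/2) = 25.00000^(1.5) = 125.00000
g_1 = m₃ / m₂^(3/2) = -11.62500 / 125.00000 ≈ -0.093

-0.093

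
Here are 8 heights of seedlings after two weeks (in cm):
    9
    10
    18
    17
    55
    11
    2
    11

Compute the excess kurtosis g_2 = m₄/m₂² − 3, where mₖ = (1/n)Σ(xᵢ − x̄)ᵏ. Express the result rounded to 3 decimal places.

x̄ = 16.6250
Σ(xᵢ − x̄)² = 1853.8750 ⇒ m₂ = 231.73438
Σ(xᵢ − x̄)⁴ = 2221732.1816 ⇒ m₄ = 277716.52271
m₂² = 53700.82056
g_2 = m₄/m₂² − 3 = 5.17155 − 3 ≈ 2.172

2.172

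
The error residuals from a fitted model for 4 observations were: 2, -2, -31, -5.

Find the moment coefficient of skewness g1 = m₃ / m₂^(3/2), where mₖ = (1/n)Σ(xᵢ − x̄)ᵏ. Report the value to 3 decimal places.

x̄ = (2 - 2 - 31 - 5) / 4 = -9.0000
deviations (xᵢ − x̄): 11.0000, 7.0000, -22.0000, 4.0000
Σ(xᵢ − x̄)² = 670.0000 ⇒ m₂ = 670.0000/4 = 167.50000
Σ(xᵢ − x̄)³ = -8910.0000 ⇒ m₃ = -8910.0000/4 = -2227.50000
m₂^(3/2) = 167.50000^(1.5) = 2167.81500
g1 = m₃ / m₂^(3/2) = -2227.50000 / 2167.81500 ≈ -1.028

-1.028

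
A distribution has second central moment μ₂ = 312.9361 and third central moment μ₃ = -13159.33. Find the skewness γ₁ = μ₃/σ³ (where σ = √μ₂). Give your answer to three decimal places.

σ = √μ₂ = √312.9361 = 17.69000
σ³ = μ₂^(3/2) = 5535.83961
γ₁ = μ₃/σ³ = -13159.33 / 5535.83961 ≈ -2.377

-2.377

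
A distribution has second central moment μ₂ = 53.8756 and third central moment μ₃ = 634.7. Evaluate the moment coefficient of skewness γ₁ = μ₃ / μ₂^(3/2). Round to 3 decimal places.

σ = √μ₂ = √53.8756 = 7.34000
σ³ = μ₂^(3/2) = 395.44690
γ₁ = μ₃/σ³ = 634.7 / 395.44690 ≈ 1.605

1.605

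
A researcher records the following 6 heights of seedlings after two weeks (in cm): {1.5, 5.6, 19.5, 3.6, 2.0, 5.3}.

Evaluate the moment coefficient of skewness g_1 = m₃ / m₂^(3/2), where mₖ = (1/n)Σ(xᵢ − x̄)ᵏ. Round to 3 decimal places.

1.545

x̄ = (1.5 + 5.6 + 19.5 + 3.6 + 2.0 + 5.3) / 6 = 6.2500
deviations (xᵢ − x̄): -4.7500, -0.6500, 13.2500, -2.6500, -4.2500, -0.9500
Σ(xᵢ − x̄)² = 224.5350 ⇒ m₂ = 224.5350/6 = 37.42250
Σ(xᵢ − x̄)³ = 2122.5240 ⇒ m₃ = 2122.5240/6 = 353.75400
m₂^(3/2) = 37.42250^(1.5) = 228.92815
g_1 = m₃ / m₂^(3/2) = 353.75400 / 228.92815 ≈ 1.545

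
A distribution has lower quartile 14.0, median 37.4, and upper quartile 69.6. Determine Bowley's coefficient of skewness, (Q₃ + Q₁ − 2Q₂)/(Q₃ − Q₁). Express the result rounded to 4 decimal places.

numerator: Q₃ + Q₁ − 2Q₂ = 69.6 + 14.0 − 2×37.4 = 8.8000
denominator: Q₃ − Q₁ = 69.6 − 14.0 = 55.6000
Bowley skewness = 8.8000 / 55.6000 ≈ 0.1583

0.1583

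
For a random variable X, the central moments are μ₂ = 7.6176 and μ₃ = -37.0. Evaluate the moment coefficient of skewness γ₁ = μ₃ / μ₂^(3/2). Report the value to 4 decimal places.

σ = √μ₂ = √7.6176 = 2.76000
σ³ = μ₂^(3/2) = 21.02458
γ₁ = μ₃/σ³ = -37.0 / 21.02458 ≈ -1.7598

-1.7598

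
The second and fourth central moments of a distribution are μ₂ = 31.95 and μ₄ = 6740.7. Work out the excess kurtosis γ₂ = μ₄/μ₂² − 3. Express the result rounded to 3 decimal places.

μ₂² = 31.95² = 1020.80250
μ₄/μ₂² = 6740.7 / 1020.80250 = 6.60333
γ₂ = 6.60333 − 3 ≈ 3.603

3.603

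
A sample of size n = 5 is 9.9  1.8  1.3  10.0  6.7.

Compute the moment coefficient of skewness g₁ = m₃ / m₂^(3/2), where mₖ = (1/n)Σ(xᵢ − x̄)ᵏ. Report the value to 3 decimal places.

-0.153

x̄ = (9.9 + 1.8 + 1.3 + 10.0 + 6.7) / 5 = 5.9400
deviations (xᵢ − x̄): 3.9600, -4.1400, -4.6400, 4.0600, 0.7600
Σ(xᵢ − x̄)² = 71.4120 ⇒ m₂ = 71.4120/5 = 14.28240
Σ(xᵢ − x̄)³ = -41.3938 ⇒ m₃ = -41.3938/5 = -8.27875
m₂^(3/2) = 14.28240^(1.5) = 53.97614
g₁ = m₃ / m₂^(3/2) = -8.27875 / 53.97614 ≈ -0.153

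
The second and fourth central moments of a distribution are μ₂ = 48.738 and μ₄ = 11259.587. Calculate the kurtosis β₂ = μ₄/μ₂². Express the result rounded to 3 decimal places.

μ₂² = 48.738² = 2375.39264
μ₄/μ₂² = 11259.587 / 2375.39264 = 4.74010
β₂ ≈ 4.740

4.740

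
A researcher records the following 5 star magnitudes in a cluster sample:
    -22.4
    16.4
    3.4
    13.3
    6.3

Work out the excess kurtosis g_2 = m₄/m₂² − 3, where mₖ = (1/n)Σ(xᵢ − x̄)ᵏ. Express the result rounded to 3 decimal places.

-0.283

x̄ = 3.4000
Σ(xᵢ − x̄)² = 941.0600 ⇒ m₂ = 188.21200
Σ(xᵢ − x̄)⁴ = 481314.2978 ⇒ m₄ = 96262.85956
m₂² = 35423.75694
g_2 = m₄/m₂² − 3 = 2.71747 − 3 ≈ -0.283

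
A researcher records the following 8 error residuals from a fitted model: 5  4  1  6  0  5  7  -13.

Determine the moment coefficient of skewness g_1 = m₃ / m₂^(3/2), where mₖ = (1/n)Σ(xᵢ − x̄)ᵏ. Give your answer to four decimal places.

-1.7060

x̄ = (5 + 4 + 1 + 6 + 0 + 5 + 7 - 13) / 8 = 1.8750
deviations (xᵢ − x̄): 3.1250, 2.1250, -0.8750, 4.1250, -1.8750, 3.1250, 5.1250, -14.8750
Σ(xᵢ − x̄)² = 292.8750 ⇒ m₂ = 292.8750/8 = 36.60938
Σ(xᵢ − x̄)³ = -3023.1563 ⇒ m₃ = -3023.1563/8 = -377.89453
m₂^(3/2) = 36.60938^(1.5) = 221.50752
g_1 = m₃ / m₂^(3/2) = -377.89453 / 221.50752 ≈ -1.7060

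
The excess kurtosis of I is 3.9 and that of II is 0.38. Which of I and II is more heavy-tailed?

I

Higher excess kurtosis ⇒ heavier tails relative to the normal distribution.
3.9 vs 0.38: the larger is 3.9, so I has heavier tails.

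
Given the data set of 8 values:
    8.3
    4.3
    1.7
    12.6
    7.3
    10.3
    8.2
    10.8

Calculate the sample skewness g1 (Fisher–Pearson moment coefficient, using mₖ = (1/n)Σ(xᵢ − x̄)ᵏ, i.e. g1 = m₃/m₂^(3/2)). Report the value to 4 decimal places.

x̄ = (8.3 + 4.3 + 1.7 + 12.6 + 7.3 + 10.3 + 8.2 + 10.8) / 8 = 7.9375
deviations (xᵢ − x̄): 0.3625, -3.6375, -6.2375, 4.6625, -0.6375, 2.3625, 0.2625, 2.8625
Σ(xᵢ − x̄)² = 88.2588 ⇒ m₂ = 88.2588/8 = 11.03234
Σ(xᵢ − x̄)³ = -153.0025 ⇒ m₃ = -153.0025/8 = -19.12532
m₂^(3/2) = 11.03234^(1.5) = 36.64390
g1 = m₃ / m₂^(3/2) = -19.12532 / 36.64390 ≈ -0.5219

-0.5219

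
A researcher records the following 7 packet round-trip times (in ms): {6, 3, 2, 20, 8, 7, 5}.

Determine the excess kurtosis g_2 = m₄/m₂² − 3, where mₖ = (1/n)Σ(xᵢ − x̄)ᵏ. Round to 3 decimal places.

1.115

x̄ = 7.2857
Σ(xᵢ − x̄)² = 215.4286 ⇒ m₂ = 30.77551
Σ(xᵢ − x̄)⁴ = 27279.9417 ⇒ m₄ = 3897.13453
m₂² = 947.13203
g_2 = m₄/m₂² − 3 = 4.11467 − 3 ≈ 1.115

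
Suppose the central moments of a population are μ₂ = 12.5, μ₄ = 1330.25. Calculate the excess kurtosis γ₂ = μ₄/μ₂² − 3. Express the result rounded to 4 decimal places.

μ₂² = 12.5² = 156.25000
μ₄/μ₂² = 1330.25 / 156.25000 = 8.51360
γ₂ = 8.51360 − 3 ≈ 5.5136

5.5136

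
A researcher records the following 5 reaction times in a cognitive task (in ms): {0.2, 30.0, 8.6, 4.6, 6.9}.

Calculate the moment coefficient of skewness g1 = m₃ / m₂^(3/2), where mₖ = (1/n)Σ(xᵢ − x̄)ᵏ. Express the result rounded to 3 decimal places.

1.218

x̄ = (0.2 + 30.0 + 8.6 + 4.6 + 6.9) / 5 = 10.0600
deviations (xᵢ − x̄): -9.8600, 19.9400, -1.4600, -5.4600, -3.1600
Σ(xᵢ − x̄)² = 536.7520 ⇒ m₂ = 536.7520/5 = 107.35040
Σ(xᵢ − x̄)³ = 6772.1926 ⇒ m₃ = 6772.1926/5 = 1354.43851
m₂^(3/2) = 107.35040^(1.5) = 1112.25790
g1 = m₃ / m₂^(3/2) = 1354.43851 / 1112.25790 ≈ 1.218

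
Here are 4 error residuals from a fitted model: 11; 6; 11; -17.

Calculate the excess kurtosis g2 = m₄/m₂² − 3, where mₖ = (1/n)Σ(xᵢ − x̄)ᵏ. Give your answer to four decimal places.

-0.7574

x̄ = 2.7500
Σ(xᵢ − x̄)² = 536.7500 ⇒ m₂ = 134.18750
Σ(xᵢ − x̄)⁴ = 161525.3281 ⇒ m₄ = 40381.33203
m₂² = 18006.28516
g2 = m₄/m₂² − 3 = 2.24262 − 3 ≈ -0.7574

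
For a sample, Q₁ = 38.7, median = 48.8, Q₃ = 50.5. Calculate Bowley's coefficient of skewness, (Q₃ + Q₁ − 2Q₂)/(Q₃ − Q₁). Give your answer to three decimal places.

numerator: Q₃ + Q₁ − 2Q₂ = 50.5 + 38.7 − 2×48.8 = -8.4000
denominator: Q₃ − Q₁ = 50.5 − 38.7 = 11.8000
Bowley skewness = -8.4000 / 11.8000 ≈ -0.712

-0.712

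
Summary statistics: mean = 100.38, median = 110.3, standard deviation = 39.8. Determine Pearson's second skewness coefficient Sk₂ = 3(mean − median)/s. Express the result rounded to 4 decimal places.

-0.7477

Sk₂ = 3(100.38 − 110.3) / 39.8 = 3 × -9.9200 / 39.8
    = -29.7600 / 39.8 ≈ -0.7477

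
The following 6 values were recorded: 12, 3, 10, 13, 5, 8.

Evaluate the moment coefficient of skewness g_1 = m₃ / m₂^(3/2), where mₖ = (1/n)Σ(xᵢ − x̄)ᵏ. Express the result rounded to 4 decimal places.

-0.2585

x̄ = (12 + 3 + 10 + 13 + 5 + 8) / 6 = 8.5000
deviations (xᵢ − x̄): 3.5000, -5.5000, 1.5000, 4.5000, -3.5000, -0.5000
Σ(xᵢ − x̄)² = 77.5000 ⇒ m₂ = 77.5000/6 = 12.91667
Σ(xᵢ − x̄)³ = -72.0000 ⇒ m₃ = -72.0000/6 = -12.00000
m₂^(3/2) = 12.91667^(1.5) = 46.42220
g_1 = m₃ / m₂^(3/2) = -12.00000 / 46.42220 ≈ -0.2585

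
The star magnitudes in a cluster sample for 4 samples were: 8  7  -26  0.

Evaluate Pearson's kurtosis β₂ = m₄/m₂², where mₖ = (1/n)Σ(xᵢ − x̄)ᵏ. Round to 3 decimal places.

2.186

x̄ = -2.7500
Σ(xᵢ − x̄)² = 758.7500 ⇒ m₂ = 189.68750
Σ(xᵢ − x̄)⁴ = 314656.5781 ⇒ m₄ = 78664.14453
m₂² = 35981.34766
β₂ = m₄/m₂² = 78664.14453 / 35981.34766 ≈ 2.186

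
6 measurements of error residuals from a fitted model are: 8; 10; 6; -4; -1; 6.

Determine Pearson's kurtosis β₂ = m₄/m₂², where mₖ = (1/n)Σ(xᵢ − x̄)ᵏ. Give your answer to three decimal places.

1.776

x̄ = 4.1667
Σ(xᵢ − x̄)² = 148.8333 ⇒ m₂ = 24.80556
Σ(xᵢ − x̄)⁴ = 6557.1528 ⇒ m₄ = 1092.85880
m₂² = 615.31559
β₂ = m₄/m₂² = 1092.85880 / 615.31559 ≈ 1.776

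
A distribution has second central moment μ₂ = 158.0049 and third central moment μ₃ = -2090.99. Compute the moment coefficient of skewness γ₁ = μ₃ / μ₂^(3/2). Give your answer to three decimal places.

σ = √μ₂ = √158.0049 = 12.57000
σ³ = μ₂^(3/2) = 1986.12159
γ₁ = μ₃/σ³ = -2090.99 / 1986.12159 ≈ -1.053

-1.053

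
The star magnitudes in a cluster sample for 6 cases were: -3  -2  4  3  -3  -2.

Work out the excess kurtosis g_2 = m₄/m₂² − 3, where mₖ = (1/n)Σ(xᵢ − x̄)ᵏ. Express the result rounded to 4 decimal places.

x̄ = -0.5000
Σ(xᵢ − x̄)² = 49.5000 ⇒ m₂ = 8.25000
Σ(xᵢ − x̄)⁴ = 648.3750 ⇒ m₄ = 108.06250
m₂² = 68.06250
g_2 = m₄/m₂² − 3 = 1.58770 − 3 ≈ -1.4123

-1.4123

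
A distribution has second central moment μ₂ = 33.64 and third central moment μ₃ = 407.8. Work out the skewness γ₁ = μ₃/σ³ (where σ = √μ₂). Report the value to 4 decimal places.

2.0901

σ = √μ₂ = √33.64 = 5.80000
σ³ = μ₂^(3/2) = 195.11200
γ₁ = μ₃/σ³ = 407.8 / 195.11200 ≈ 2.0901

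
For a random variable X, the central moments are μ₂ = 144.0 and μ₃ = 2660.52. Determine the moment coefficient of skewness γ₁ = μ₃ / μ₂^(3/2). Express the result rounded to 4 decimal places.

σ = √μ₂ = √144.0 = 12.00000
σ³ = μ₂^(3/2) = 1728.00000
γ₁ = μ₃/σ³ = 2660.52 / 1728.00000 ≈ 1.5397

1.5397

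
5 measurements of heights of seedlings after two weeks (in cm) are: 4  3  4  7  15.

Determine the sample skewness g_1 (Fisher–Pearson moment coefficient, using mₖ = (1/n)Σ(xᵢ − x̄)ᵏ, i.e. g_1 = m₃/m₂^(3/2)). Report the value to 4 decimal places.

1.1923

x̄ = (4 + 3 + 4 + 7 + 15) / 5 = 6.6000
deviations (xᵢ − x̄): -2.6000, -3.6000, -2.6000, 0.4000, 8.4000
Σ(xᵢ − x̄)² = 97.2000 ⇒ m₂ = 97.2000/5 = 19.44000
Σ(xᵢ − x̄)³ = 510.9600 ⇒ m₃ = 510.9600/5 = 102.19200
m₂^(3/2) = 19.44000^(1.5) = 85.71255
g_1 = m₃ / m₂^(3/2) = 102.19200 / 85.71255 ≈ 1.1923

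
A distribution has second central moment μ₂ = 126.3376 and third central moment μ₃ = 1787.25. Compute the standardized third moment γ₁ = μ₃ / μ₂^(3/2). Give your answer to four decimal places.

1.2586

σ = √μ₂ = √126.3376 = 11.24000
σ³ = μ₂^(3/2) = 1420.03462
γ₁ = μ₃/σ³ = 1787.25 / 1420.03462 ≈ 1.2586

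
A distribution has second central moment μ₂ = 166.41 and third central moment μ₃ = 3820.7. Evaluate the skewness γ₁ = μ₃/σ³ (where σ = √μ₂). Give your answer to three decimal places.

σ = √μ₂ = √166.41 = 12.90000
σ³ = μ₂^(3/2) = 2146.68900
γ₁ = μ₃/σ³ = 3820.7 / 2146.68900 ≈ 1.780

1.780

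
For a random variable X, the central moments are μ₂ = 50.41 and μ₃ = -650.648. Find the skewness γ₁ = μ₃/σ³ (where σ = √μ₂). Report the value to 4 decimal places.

σ = √μ₂ = √50.41 = 7.10000
σ³ = μ₂^(3/2) = 357.91100
γ₁ = μ₃/σ³ = -650.648 / 357.91100 ≈ -1.8179

-1.8179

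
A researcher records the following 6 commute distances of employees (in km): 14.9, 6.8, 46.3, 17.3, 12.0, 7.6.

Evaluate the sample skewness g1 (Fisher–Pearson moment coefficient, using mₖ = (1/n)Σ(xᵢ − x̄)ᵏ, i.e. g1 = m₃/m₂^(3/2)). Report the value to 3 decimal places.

x̄ = (14.9 + 6.8 + 46.3 + 17.3 + 12.0 + 7.6) / 6 = 17.4833
deviations (xᵢ − x̄): -2.5833, -10.6833, 28.8167, -0.1833, -5.4833, -9.8833
Σ(xᵢ − x̄)² = 1078.9883 ⇒ m₂ = 1078.9883/6 = 179.83139
Σ(xᵢ − x̄)³ = 21562.5204 ⇒ m₃ = 21562.5204/6 = 3593.75341
m₂^(3/2) = 179.83139^(1.5) = 2411.56098
g1 = m₃ / m₂^(3/2) = 3593.75341 / 2411.56098 ≈ 1.490

1.490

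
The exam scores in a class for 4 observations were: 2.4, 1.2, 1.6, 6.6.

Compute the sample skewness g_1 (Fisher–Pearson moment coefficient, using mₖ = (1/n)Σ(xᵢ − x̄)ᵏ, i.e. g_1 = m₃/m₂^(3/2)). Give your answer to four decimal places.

1.0207

x̄ = (2.4 + 1.2 + 1.6 + 6.6) / 4 = 2.9500
deviations (xᵢ − x̄): -0.5500, -1.7500, -1.3500, 3.6500
Σ(xᵢ − x̄)² = 18.5100 ⇒ m₂ = 18.5100/4 = 4.62750
Σ(xᵢ − x̄)³ = 40.6410 ⇒ m₃ = 40.6410/4 = 10.16025
m₂^(3/2) = 4.62750^(1.5) = 9.95450
g_1 = m₃ / m₂^(3/2) = 10.16025 / 9.95450 ≈ 1.0207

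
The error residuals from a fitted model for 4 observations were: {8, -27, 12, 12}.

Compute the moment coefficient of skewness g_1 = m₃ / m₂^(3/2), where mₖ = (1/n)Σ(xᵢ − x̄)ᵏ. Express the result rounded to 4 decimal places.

x̄ = (8 - 27 + 12 + 12) / 4 = 1.2500
deviations (xᵢ − x̄): 6.7500, -28.2500, 10.7500, 10.7500
Σ(xᵢ − x̄)² = 1074.7500 ⇒ m₂ = 1074.7500/4 = 268.68750
Σ(xᵢ − x̄)³ = -19753.1250 ⇒ m₃ = -19753.1250/4 = -4938.28125
m₂^(3/2) = 268.68750^(1.5) = 4404.24220
g_1 = m₃ / m₂^(3/2) = -4938.28125 / 4404.24220 ≈ -1.1213

-1.1213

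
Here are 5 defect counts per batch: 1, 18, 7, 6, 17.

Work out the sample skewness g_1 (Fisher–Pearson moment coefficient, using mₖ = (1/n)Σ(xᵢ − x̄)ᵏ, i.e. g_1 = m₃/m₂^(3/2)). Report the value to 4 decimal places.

0.1149

x̄ = (1 + 18 + 7 + 6 + 17) / 5 = 9.8000
deviations (xᵢ − x̄): -8.8000, 8.2000, -2.8000, -3.8000, 7.2000
Σ(xᵢ − x̄)² = 218.8000 ⇒ m₂ = 218.8000/5 = 43.76000
Σ(xᵢ − x̄)³ = 166.3200 ⇒ m₃ = 166.3200/5 = 33.26400
m₂^(3/2) = 43.76000^(1.5) = 289.47827
g_1 = m₃ / m₂^(3/2) = 33.26400 / 289.47827 ≈ 0.1149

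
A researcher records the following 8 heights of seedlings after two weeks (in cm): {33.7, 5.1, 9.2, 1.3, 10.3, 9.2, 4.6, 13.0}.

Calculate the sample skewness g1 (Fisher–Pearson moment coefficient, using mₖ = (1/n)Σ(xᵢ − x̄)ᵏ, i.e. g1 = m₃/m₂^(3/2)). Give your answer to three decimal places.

x̄ = (33.7 + 5.1 + 9.2 + 1.3 + 10.3 + 9.2 + 4.6 + 13.0) / 8 = 10.8000
deviations (xᵢ − x̄): 22.9000, -5.7000, -1.6000, -9.5000, -0.5000, -1.6000, -6.2000, 2.2000
Σ(xᵢ − x̄)² = 695.8000 ⇒ m₂ = 695.8000/8 = 86.97500
Σ(xᵢ − x̄)³ = 10730.4240 ⇒ m₃ = 10730.4240/8 = 1341.30300
m₂^(3/2) = 86.97500^(1.5) = 811.13223
g1 = m₃ / m₂^(3/2) = 1341.30300 / 811.13223 ≈ 1.654

1.654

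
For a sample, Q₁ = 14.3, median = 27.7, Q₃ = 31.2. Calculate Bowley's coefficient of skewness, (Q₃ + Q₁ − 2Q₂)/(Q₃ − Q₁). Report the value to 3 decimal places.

-0.586

numerator: Q₃ + Q₁ − 2Q₂ = 31.2 + 14.3 − 2×27.7 = -9.9000
denominator: Q₃ − Q₁ = 31.2 − 14.3 = 16.9000
Bowley skewness = -9.9000 / 16.9000 ≈ -0.586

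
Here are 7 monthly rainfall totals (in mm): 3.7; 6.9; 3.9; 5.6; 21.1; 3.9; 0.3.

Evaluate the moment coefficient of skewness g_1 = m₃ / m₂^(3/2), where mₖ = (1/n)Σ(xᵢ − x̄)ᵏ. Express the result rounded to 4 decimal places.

x̄ = (3.7 + 6.9 + 3.9 + 5.6 + 21.1 + 3.9 + 0.3) / 7 = 6.4857
deviations (xᵢ − x̄): -2.7857, 0.4143, -2.5857, -0.8857, 14.6143, -2.5857, -6.1857
Σ(xᵢ − x̄)² = 273.9286 ⇒ m₂ = 273.9286/7 = 39.13265
Σ(xᵢ − x̄)³ = 2827.7788 ⇒ m₃ = 2827.7788/7 = 403.96840
m₂^(3/2) = 39.13265^(1.5) = 244.79861
g_1 = m₃ / m₂^(3/2) = 403.96840 / 244.79861 ≈ 1.6502

1.6502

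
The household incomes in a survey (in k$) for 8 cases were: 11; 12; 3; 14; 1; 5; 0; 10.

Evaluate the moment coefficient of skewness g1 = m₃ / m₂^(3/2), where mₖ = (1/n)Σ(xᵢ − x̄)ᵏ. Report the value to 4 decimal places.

x̄ = (11 + 12 + 3 + 14 + 1 + 5 + 0 + 10) / 8 = 7.0000
deviations (xᵢ − x̄): 4.0000, 5.0000, -4.0000, 7.0000, -6.0000, -2.0000, -7.0000, 3.0000
Σ(xᵢ − x̄)² = 204.0000 ⇒ m₂ = 204.0000/8 = 25.50000
Σ(xᵢ − x̄)³ = -72.0000 ⇒ m₃ = -72.0000/8 = -9.00000
m₂^(3/2) = 25.50000^(1.5) = 128.76869
g1 = m₃ / m₂^(3/2) = -9.00000 / 128.76869 ≈ -0.0699

-0.0699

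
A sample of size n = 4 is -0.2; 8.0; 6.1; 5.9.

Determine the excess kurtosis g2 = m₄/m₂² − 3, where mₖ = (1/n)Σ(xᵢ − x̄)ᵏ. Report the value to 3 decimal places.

x̄ = 4.9500
Σ(xᵢ − x̄)² = 38.0500 ⇒ m₂ = 9.51250
Σ(xᵢ − x̄)⁴ = 792.5430 ⇒ m₄ = 198.13576
m₂² = 90.48766
g2 = m₄/m₂² − 3 = 2.18964 − 3 ≈ -0.810

-0.810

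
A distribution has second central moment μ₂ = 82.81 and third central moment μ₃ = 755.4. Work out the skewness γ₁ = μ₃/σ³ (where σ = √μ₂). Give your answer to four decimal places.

σ = √μ₂ = √82.81 = 9.10000
σ³ = μ₂^(3/2) = 753.57100
γ₁ = μ₃/σ³ = 755.4 / 753.57100 ≈ 1.0024

1.0024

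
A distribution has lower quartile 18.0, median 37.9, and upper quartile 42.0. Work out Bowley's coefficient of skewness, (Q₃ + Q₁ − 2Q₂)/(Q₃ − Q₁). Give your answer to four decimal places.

-0.6583

numerator: Q₃ + Q₁ − 2Q₂ = 42.0 + 18.0 − 2×37.9 = -15.8000
denominator: Q₃ − Q₁ = 42.0 − 18.0 = 24.0000
Bowley skewness = -15.8000 / 24.0000 ≈ -0.6583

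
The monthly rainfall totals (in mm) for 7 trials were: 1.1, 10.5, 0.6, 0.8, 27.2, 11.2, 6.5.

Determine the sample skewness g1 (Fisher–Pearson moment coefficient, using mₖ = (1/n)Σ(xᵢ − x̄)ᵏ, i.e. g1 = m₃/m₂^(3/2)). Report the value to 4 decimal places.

x̄ = (1.1 + 10.5 + 0.6 + 0.8 + 27.2 + 11.2 + 6.5) / 7 = 8.2714
deviations (xᵢ − x̄): -7.1714, 2.2286, -7.6714, -7.4714, 18.9286, 2.9286, -1.7714
Σ(xᵢ − x̄)² = 541.0743 ⇒ m₂ = 541.0743/7 = 77.29633
Σ(xᵢ − x̄)³ = 5575.1960 ⇒ m₃ = 5575.1960/7 = 796.45657
m₂^(3/2) = 77.29633^(1.5) = 679.57639
g1 = m₃ / m₂^(3/2) = 796.45657 / 679.57639 ≈ 1.1720

1.1720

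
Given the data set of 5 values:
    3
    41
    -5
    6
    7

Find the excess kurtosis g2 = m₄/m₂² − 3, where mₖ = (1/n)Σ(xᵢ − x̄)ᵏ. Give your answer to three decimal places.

x̄ = 10.4000
Σ(xᵢ − x̄)² = 1259.2000 ⇒ m₂ = 251.84000
Σ(xᵢ − x̄)⁴ = 936522.0160 ⇒ m₄ = 187304.40320
m₂² = 63423.38560
g2 = m₄/m₂² − 3 = 2.95324 − 3 ≈ -0.047

-0.047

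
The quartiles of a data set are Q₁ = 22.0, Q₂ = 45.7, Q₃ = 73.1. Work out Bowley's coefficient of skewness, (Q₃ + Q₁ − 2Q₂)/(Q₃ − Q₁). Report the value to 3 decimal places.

0.072

numerator: Q₃ + Q₁ − 2Q₂ = 73.1 + 22.0 − 2×45.7 = 3.7000
denominator: Q₃ − Q₁ = 73.1 − 22.0 = 51.1000
Bowley skewness = 3.7000 / 51.1000 ≈ 0.072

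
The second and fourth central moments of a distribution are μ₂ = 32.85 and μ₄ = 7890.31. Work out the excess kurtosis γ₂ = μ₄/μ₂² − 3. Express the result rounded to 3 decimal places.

4.312

μ₂² = 32.85² = 1079.12250
μ₄/μ₂² = 7890.31 / 1079.12250 = 7.31178
γ₂ = 7.31178 − 3 ≈ 4.312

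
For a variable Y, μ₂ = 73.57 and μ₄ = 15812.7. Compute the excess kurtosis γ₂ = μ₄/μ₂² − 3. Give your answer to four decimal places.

μ₂² = 73.57² = 5412.54490
μ₄/μ₂² = 15812.7 / 5412.54490 = 2.92149
γ₂ = 2.92149 − 3 ≈ -0.0785

-0.0785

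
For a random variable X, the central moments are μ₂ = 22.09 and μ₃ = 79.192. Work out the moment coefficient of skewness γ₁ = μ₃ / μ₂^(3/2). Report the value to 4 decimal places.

σ = √μ₂ = √22.09 = 4.70000
σ³ = μ₂^(3/2) = 103.82300
γ₁ = μ₃/σ³ = 79.192 / 103.82300 ≈ 0.7628

0.7628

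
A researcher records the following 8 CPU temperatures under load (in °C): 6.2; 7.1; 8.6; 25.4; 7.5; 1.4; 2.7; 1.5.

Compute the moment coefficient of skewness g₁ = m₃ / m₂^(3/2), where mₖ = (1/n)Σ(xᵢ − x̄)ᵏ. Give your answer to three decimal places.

x̄ = (6.2 + 7.1 + 8.6 + 25.4 + 7.5 + 1.4 + 2.7 + 1.5) / 8 = 7.5500
deviations (xᵢ − x̄): -1.3500, -0.4500, 1.0500, 17.8500, -0.0500, -6.1500, -4.8500, -6.0500
Σ(xᵢ − x̄)² = 419.7000 ⇒ m₂ = 419.7000/8 = 52.46250
Σ(xᵢ − x̄)³ = 5117.8800 ⇒ m₃ = 5117.8800/8 = 639.73500
m₂^(3/2) = 52.46250^(1.5) = 379.99114
g₁ = m₃ / m₂^(3/2) = 639.73500 / 379.99114 ≈ 1.684

1.684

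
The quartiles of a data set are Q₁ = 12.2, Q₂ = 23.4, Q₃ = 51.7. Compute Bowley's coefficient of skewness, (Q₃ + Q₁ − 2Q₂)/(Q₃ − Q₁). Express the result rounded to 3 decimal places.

0.433

numerator: Q₃ + Q₁ − 2Q₂ = 51.7 + 12.2 − 2×23.4 = 17.1000
denominator: Q₃ − Q₁ = 51.7 − 12.2 = 39.5000
Bowley skewness = 17.1000 / 39.5000 ≈ 0.433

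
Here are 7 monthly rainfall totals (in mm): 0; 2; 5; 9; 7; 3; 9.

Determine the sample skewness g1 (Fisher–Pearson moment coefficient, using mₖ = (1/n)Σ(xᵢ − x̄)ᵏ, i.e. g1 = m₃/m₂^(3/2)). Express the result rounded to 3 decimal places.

-0.100

x̄ = (0 + 2 + 5 + 9 + 7 + 3 + 9) / 7 = 5.0000
deviations (xᵢ − x̄): -5.0000, -3.0000, 0.0000, 4.0000, 2.0000, -2.0000, 4.0000
Σ(xᵢ − x̄)² = 74.0000 ⇒ m₂ = 74.0000/7 = 10.57143
Σ(xᵢ − x̄)³ = -24.0000 ⇒ m₃ = -24.0000/7 = -3.42857
m₂^(3/2) = 10.57143^(1.5) = 34.37166
g1 = m₃ / m₂^(3/2) = -3.42857 / 34.37166 ≈ -0.100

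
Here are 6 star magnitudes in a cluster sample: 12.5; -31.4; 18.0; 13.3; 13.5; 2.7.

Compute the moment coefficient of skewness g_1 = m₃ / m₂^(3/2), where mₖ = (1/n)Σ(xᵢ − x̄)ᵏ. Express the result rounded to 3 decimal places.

x̄ = (12.5 - 31.4 + 18.0 + 13.3 + 13.5 + 2.7) / 6 = 4.7667
deviations (xᵢ − x̄): 7.7333, -36.1667, 13.2333, 8.5333, 8.7333, -2.0667
Σ(xᵢ − x̄)² = 1696.3133 ⇒ m₂ = 1696.3133/6 = 282.71889
Σ(xᵢ − x̄)³ = -43248.4284 ⇒ m₃ = -43248.4284/6 = -7208.07141
m₂^(3/2) = 282.71889^(1.5) = 4753.70512
g_1 = m₃ / m₂^(3/2) = -7208.07141 / 4753.70512 ≈ -1.516

-1.516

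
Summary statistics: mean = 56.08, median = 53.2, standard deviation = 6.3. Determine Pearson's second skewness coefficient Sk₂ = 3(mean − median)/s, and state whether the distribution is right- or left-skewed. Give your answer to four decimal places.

Sk₂ = 3(56.08 − 53.2) / 6.3 = 3 × 2.8800 / 6.3
    = 8.6400 / 6.3 ≈ 1.3714
Sk₂ > 0 ⇒ mean > median ⇒ right-skewed (positive skew).

1.3714, right-skewed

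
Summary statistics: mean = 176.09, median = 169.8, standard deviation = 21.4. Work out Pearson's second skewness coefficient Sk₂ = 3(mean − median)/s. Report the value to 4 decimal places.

Sk₂ = 3(176.09 − 169.8) / 21.4 = 3 × 6.2900 / 21.4
    = 18.8700 / 21.4 ≈ 0.8818

0.8818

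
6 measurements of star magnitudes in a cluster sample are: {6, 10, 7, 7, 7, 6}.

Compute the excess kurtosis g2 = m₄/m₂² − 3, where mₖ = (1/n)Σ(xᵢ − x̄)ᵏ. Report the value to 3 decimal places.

0.484

x̄ = 7.1667
Σ(xᵢ − x̄)² = 10.8333 ⇒ m₂ = 1.80556
Σ(xᵢ − x̄)⁴ = 68.1528 ⇒ m₄ = 11.35880
m₂² = 3.26003
g2 = m₄/m₂² − 3 = 3.48426 − 3 ≈ 0.484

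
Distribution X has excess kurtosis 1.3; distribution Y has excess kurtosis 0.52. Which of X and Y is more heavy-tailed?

X

Higher excess kurtosis ⇒ heavier tails relative to the normal distribution.
1.3 vs 0.52: the larger is 1.3, so X has heavier tails.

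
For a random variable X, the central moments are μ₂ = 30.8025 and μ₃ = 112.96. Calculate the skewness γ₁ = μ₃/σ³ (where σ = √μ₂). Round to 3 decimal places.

σ = √μ₂ = √30.8025 = 5.55000
σ³ = μ₂^(3/2) = 170.95388
γ₁ = μ₃/σ³ = 112.96 / 170.95388 ≈ 0.661

0.661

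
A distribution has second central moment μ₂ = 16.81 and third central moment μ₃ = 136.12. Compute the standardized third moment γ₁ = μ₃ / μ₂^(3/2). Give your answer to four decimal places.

σ = √μ₂ = √16.81 = 4.10000
σ³ = μ₂^(3/2) = 68.92100
γ₁ = μ₃/σ³ = 136.12 / 68.92100 ≈ 1.9750

1.9750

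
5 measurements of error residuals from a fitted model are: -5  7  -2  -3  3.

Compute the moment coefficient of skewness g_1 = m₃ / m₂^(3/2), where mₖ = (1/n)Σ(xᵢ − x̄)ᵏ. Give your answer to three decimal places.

x̄ = (-5 + 7 - 2 - 3 + 3) / 5 = 0.0000
deviations (xᵢ − x̄): -5.0000, 7.0000, -2.0000, -3.0000, 3.0000
Σ(xᵢ − x̄)² = 96.0000 ⇒ m₂ = 96.0000/5 = 19.20000
Σ(xᵢ − x̄)³ = 210.0000 ⇒ m₃ = 210.0000/5 = 42.00000
m₂^(3/2) = 19.20000^(1.5) = 84.13018
g_1 = m₃ / m₂^(3/2) = 42.00000 / 84.13018 ≈ 0.499

0.499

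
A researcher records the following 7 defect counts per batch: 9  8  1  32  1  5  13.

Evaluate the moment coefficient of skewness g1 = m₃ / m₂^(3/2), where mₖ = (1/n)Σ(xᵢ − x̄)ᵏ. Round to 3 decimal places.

1.384

x̄ = (9 + 8 + 1 + 32 + 1 + 5 + 13) / 7 = 9.8571
deviations (xᵢ − x̄): -0.8571, -1.8571, -8.8571, 22.1429, -8.8571, -4.8571, 3.1429
Σ(xᵢ − x̄)² = 684.8571 ⇒ m₂ = 684.8571/7 = 97.83673
Σ(xᵢ − x̄)³ = 9376.5306 ⇒ m₃ = 9376.5306/7 = 1339.50437
m₂^(3/2) = 97.83673^(1.5) = 967.72715
g1 = m₃ / m₂^(3/2) = 1339.50437 / 967.72715 ≈ 1.384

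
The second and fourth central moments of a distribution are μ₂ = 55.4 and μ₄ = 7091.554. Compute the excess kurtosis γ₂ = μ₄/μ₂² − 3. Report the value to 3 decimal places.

-0.689

μ₂² = 55.4² = 3069.16000
μ₄/μ₂² = 7091.554 / 3069.16000 = 2.31058
γ₂ = 2.31058 − 3 ≈ -0.689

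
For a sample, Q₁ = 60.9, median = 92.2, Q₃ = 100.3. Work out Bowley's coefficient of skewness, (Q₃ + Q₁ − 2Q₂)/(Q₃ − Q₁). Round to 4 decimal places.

numerator: Q₃ + Q₁ − 2Q₂ = 100.3 + 60.9 − 2×92.2 = -23.2000
denominator: Q₃ − Q₁ = 100.3 − 60.9 = 39.4000
Bowley skewness = -23.2000 / 39.4000 ≈ -0.5888

-0.5888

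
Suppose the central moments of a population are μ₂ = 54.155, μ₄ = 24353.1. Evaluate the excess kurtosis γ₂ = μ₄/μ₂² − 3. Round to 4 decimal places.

μ₂² = 54.155² = 2932.76403
μ₄/μ₂² = 24353.1 / 2932.76403 = 8.30380
γ₂ = 8.30380 − 3 ≈ 5.3038

5.3038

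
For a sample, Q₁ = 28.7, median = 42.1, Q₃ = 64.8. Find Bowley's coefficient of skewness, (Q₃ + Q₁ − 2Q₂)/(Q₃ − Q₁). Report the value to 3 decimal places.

0.258

numerator: Q₃ + Q₁ − 2Q₂ = 64.8 + 28.7 − 2×42.1 = 9.3000
denominator: Q₃ − Q₁ = 64.8 − 28.7 = 36.1000
Bowley skewness = 9.3000 / 36.1000 ≈ 0.258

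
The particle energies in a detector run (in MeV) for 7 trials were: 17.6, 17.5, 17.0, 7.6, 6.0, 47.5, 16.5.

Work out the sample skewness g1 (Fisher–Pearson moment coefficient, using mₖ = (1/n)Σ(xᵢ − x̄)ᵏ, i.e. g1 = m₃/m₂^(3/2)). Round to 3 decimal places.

1.476

x̄ = (17.6 + 17.5 + 17.0 + 7.6 + 6.0 + 47.5 + 16.5) / 7 = 18.5286
deviations (xᵢ − x̄): -0.9286, -1.0286, -1.5286, -10.9286, -12.5286, 28.9714, -2.0286
Σ(xᵢ − x̄)² = 1124.1143 ⇒ m₂ = 1124.1143/7 = 160.58776
Σ(xᵢ − x̄)³ = 21031.3892 ⇒ m₃ = 21031.3892/7 = 3004.48417
m₂^(3/2) = 160.58776^(1.5) = 2035.01981
g1 = m₃ / m₂^(3/2) = 3004.48417 / 2035.01981 ≈ 1.476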